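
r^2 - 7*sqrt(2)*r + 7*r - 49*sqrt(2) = (r + 7)*(r - 7*sqrt(2))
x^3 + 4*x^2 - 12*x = x*(x - 2)*(x + 6)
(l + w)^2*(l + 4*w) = l^3 + 6*l^2*w + 9*l*w^2 + 4*w^3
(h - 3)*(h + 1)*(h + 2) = h^3 - 7*h - 6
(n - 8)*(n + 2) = n^2 - 6*n - 16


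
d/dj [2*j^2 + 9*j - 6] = 4*j + 9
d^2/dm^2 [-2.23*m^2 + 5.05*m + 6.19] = -4.46000000000000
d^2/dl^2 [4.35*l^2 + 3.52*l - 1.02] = 8.70000000000000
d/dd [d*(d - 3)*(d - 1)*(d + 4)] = 4*d^3 - 26*d + 12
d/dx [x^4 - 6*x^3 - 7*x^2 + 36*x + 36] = 4*x^3 - 18*x^2 - 14*x + 36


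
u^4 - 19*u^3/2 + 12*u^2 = u^2*(u - 8)*(u - 3/2)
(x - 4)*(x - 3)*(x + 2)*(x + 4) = x^4 - x^3 - 22*x^2 + 16*x + 96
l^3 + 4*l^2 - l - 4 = (l - 1)*(l + 1)*(l + 4)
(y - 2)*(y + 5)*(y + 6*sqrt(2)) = y^3 + 3*y^2 + 6*sqrt(2)*y^2 - 10*y + 18*sqrt(2)*y - 60*sqrt(2)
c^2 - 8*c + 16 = (c - 4)^2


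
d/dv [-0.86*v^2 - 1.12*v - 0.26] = -1.72*v - 1.12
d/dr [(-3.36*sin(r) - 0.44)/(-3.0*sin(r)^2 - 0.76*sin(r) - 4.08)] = (-10.08*sin(r)^2 - 2.64*sin(r) + 13.3744)*cos(r)/(9.0*sin(r)^4 + 4.56*sin(r)^3 + 25.0576*sin(r)^2 + 6.2016*sin(r) + 16.6464)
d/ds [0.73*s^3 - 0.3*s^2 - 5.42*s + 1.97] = 2.19*s^2 - 0.6*s - 5.42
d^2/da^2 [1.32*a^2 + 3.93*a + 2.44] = 2.64000000000000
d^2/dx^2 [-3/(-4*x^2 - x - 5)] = 6*(-16*x^2 - 4*x + (8*x + 1)^2 - 20)/(4*x^2 + x + 5)^3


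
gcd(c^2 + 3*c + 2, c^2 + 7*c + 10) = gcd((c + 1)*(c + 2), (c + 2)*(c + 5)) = c + 2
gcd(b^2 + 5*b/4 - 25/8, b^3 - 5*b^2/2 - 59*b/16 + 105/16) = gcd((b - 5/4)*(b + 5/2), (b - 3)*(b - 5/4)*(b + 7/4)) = b - 5/4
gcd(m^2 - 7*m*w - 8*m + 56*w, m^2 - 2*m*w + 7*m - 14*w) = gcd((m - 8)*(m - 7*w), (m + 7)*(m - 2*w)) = 1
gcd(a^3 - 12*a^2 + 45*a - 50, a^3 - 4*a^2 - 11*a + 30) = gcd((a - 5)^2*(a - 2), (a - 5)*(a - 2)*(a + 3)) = a^2 - 7*a + 10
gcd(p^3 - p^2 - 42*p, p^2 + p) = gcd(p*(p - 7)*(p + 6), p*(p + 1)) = p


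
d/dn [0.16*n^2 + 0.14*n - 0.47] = 0.32*n + 0.14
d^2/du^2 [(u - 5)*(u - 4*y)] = 2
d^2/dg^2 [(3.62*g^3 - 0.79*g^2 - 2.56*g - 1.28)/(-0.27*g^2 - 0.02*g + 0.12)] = (4.44089209850063e-16*g^5 - 5.55111512312578e-17*g^4 + 0.127244000000001*g^3 + 0.765576*g^2 + 0.226368*g + 0.119008)/(0.019683*g^6 + 0.004374*g^5 - 0.02592*g^4 - 0.00388*g^3 + 0.01152*g^2 + 0.000864*g - 0.001728)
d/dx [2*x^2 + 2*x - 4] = 4*x + 2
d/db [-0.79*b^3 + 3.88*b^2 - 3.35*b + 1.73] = -2.37*b^2 + 7.76*b - 3.35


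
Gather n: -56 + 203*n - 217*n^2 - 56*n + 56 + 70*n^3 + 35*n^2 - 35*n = 70*n^3 - 182*n^2 + 112*n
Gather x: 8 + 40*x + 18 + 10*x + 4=50*x + 30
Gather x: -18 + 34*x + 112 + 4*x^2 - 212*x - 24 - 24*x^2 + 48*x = -20*x^2 - 130*x + 70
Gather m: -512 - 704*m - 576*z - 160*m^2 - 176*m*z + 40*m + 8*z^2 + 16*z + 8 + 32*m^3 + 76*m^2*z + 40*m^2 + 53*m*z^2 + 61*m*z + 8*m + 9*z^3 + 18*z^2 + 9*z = 32*m^3 + m^2*(76*z - 120) + m*(53*z^2 - 115*z - 656) + 9*z^3 + 26*z^2 - 551*z - 504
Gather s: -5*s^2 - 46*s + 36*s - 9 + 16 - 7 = -5*s^2 - 10*s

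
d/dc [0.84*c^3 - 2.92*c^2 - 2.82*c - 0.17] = 2.52*c^2 - 5.84*c - 2.82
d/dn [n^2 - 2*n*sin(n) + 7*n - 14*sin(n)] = -2*n*cos(n) + 2*n - 2*sin(n) - 14*cos(n) + 7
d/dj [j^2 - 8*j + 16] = 2*j - 8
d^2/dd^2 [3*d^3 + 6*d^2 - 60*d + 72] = 18*d + 12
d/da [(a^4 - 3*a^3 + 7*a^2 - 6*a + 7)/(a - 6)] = (3*a^4 - 30*a^3 + 61*a^2 - 84*a + 29)/(a^2 - 12*a + 36)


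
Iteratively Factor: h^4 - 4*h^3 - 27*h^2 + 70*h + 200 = (h + 2)*(h^3 - 6*h^2 - 15*h + 100) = (h - 5)*(h + 2)*(h^2 - h - 20) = (h - 5)^2*(h + 2)*(h + 4)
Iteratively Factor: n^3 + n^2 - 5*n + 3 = (n + 3)*(n^2 - 2*n + 1) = (n - 1)*(n + 3)*(n - 1)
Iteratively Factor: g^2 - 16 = (g + 4)*(g - 4)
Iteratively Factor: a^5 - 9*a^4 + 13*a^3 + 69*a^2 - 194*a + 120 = (a - 4)*(a^4 - 5*a^3 - 7*a^2 + 41*a - 30) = (a - 4)*(a - 2)*(a^3 - 3*a^2 - 13*a + 15) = (a - 4)*(a - 2)*(a + 3)*(a^2 - 6*a + 5) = (a - 5)*(a - 4)*(a - 2)*(a + 3)*(a - 1)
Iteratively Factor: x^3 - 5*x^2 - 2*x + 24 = (x - 4)*(x^2 - x - 6) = (x - 4)*(x - 3)*(x + 2)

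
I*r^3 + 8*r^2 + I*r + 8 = (r - 8*I)*(r + I)*(I*r + 1)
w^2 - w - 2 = (w - 2)*(w + 1)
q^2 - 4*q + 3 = (q - 3)*(q - 1)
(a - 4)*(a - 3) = a^2 - 7*a + 12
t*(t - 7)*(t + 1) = t^3 - 6*t^2 - 7*t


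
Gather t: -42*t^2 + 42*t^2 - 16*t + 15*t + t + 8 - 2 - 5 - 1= 0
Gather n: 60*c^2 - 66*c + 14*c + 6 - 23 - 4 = 60*c^2 - 52*c - 21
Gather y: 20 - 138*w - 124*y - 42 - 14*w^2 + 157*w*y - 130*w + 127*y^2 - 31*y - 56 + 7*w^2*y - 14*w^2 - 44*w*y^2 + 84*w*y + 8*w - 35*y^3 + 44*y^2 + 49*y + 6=-28*w^2 - 260*w - 35*y^3 + y^2*(171 - 44*w) + y*(7*w^2 + 241*w - 106) - 72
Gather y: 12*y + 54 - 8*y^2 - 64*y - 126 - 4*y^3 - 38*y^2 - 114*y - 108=-4*y^3 - 46*y^2 - 166*y - 180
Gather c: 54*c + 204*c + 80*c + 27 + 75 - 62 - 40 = 338*c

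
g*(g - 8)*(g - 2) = g^3 - 10*g^2 + 16*g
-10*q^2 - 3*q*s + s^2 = (-5*q + s)*(2*q + s)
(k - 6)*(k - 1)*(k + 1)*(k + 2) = k^4 - 4*k^3 - 13*k^2 + 4*k + 12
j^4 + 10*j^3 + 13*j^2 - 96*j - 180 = (j - 3)*(j + 2)*(j + 5)*(j + 6)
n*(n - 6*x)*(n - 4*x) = n^3 - 10*n^2*x + 24*n*x^2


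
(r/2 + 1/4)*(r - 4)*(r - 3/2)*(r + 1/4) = r^4/2 - 19*r^3/8 + r^2 + 61*r/32 + 3/8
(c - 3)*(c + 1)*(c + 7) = c^3 + 5*c^2 - 17*c - 21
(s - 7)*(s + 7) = s^2 - 49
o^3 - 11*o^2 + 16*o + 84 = (o - 7)*(o - 6)*(o + 2)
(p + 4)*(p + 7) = p^2 + 11*p + 28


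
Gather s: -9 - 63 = -72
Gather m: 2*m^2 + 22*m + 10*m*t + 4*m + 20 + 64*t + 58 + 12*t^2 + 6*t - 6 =2*m^2 + m*(10*t + 26) + 12*t^2 + 70*t + 72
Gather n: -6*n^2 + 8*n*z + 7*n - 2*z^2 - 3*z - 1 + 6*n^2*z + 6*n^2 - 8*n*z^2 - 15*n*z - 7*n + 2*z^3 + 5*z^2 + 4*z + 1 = 6*n^2*z + n*(-8*z^2 - 7*z) + 2*z^3 + 3*z^2 + z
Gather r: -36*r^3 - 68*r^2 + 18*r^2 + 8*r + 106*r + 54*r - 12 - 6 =-36*r^3 - 50*r^2 + 168*r - 18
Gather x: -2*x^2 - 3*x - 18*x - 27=-2*x^2 - 21*x - 27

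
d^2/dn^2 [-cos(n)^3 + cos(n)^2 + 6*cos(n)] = -21*cos(n)/4 - 2*cos(2*n) + 9*cos(3*n)/4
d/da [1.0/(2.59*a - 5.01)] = -2.59/(2.59*a - 5.01)^2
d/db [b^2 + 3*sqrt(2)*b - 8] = 2*b + 3*sqrt(2)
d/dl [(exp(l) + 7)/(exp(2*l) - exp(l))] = (-exp(2*l) - 14*exp(l) + 7)*exp(-l)/(exp(2*l) - 2*exp(l) + 1)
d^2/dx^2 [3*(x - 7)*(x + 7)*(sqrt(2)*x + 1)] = 18*sqrt(2)*x + 6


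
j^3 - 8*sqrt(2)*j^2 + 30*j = j*(j - 5*sqrt(2))*(j - 3*sqrt(2))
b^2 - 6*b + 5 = (b - 5)*(b - 1)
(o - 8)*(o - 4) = o^2 - 12*o + 32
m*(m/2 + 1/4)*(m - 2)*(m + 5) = m^4/2 + 7*m^3/4 - 17*m^2/4 - 5*m/2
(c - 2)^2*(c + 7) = c^3 + 3*c^2 - 24*c + 28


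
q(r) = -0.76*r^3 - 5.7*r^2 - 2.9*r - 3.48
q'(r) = -2.28*r^2 - 11.4*r - 2.9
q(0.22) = -4.40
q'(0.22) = -5.52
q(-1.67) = -10.99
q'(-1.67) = 9.78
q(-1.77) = -11.99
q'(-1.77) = 10.13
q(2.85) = -75.64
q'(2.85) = -53.91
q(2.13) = -42.86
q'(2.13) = -37.53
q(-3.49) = -30.48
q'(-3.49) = 9.12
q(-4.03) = -34.62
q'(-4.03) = 6.01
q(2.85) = -75.64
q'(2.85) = -53.91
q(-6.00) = -27.12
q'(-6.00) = -16.58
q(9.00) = -1045.32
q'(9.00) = -290.18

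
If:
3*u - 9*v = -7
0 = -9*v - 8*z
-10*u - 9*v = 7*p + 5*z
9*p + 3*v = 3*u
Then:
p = -749/2739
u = -175/2739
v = 2072/2739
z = -777/913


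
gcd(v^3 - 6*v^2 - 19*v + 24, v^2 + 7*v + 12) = v + 3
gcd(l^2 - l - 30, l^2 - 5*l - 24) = 1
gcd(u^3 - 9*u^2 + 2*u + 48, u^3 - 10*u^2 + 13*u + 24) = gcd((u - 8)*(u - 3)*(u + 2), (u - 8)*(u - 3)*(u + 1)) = u^2 - 11*u + 24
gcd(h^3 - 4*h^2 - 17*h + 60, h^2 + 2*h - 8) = h + 4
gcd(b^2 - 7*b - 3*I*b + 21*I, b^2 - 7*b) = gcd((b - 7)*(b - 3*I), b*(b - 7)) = b - 7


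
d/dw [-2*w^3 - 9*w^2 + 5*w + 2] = -6*w^2 - 18*w + 5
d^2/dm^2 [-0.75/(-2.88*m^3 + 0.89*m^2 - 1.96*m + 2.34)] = ((1.335 - 12.96*m)*(2.88*m^3 - 0.89*m^2 + 1.96*m - 2.34) + 0.75*(8.64*m^2 - 1.78*m + 1.96)*(17.28*m^2 - 3.56*m + 3.92))/(2.88*m^3 - 0.89*m^2 + 1.96*m - 2.34)^3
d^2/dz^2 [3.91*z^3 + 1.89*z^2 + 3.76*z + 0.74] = 23.46*z + 3.78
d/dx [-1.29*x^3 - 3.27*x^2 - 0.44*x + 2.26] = -3.87*x^2 - 6.54*x - 0.44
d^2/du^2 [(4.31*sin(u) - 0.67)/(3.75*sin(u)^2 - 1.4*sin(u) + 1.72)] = (-60.609375*sin(u)^5 + 15.06*sin(u)^4 + 277.46325*sin(u)^3 - 82.88253*sin(u)^2 - 156.829344*sin(u) + 26.77356)/(52.734375*sin(u)^6 - 59.0625*sin(u)^5 + 94.6125*sin(u)^4 - 56.924*sin(u)^3 + 43.3956*sin(u)^2 - 12.42528*sin(u) + 5.088448)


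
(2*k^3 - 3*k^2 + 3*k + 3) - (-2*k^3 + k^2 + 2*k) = 4*k^3 - 4*k^2 + k + 3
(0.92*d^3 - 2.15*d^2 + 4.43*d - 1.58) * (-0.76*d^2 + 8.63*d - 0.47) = -0.6992*d^5 + 9.5736*d^4 - 22.3537*d^3 + 40.4422*d^2 - 15.7175*d + 0.7426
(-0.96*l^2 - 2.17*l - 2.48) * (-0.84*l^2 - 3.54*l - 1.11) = 0.8064*l^4 + 5.2212*l^3 + 10.8306*l^2 + 11.1879*l + 2.7528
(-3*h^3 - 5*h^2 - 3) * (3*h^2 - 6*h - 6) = -9*h^5 + 3*h^4 + 48*h^3 + 21*h^2 + 18*h + 18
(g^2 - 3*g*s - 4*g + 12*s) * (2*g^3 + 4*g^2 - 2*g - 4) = 2*g^5 - 6*g^4*s - 4*g^4 + 12*g^3*s - 18*g^3 + 54*g^2*s + 4*g^2 - 12*g*s + 16*g - 48*s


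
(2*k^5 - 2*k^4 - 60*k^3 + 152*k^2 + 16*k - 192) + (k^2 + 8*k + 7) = 2*k^5 - 2*k^4 - 60*k^3 + 153*k^2 + 24*k - 185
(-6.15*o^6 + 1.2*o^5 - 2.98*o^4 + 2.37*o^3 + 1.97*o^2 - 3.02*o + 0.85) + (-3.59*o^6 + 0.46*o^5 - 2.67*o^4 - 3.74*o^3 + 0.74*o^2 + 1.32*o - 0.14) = -9.74*o^6 + 1.66*o^5 - 5.65*o^4 - 1.37*o^3 + 2.71*o^2 - 1.7*o + 0.71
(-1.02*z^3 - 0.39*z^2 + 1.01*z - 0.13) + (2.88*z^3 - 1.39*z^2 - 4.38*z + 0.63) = 1.86*z^3 - 1.78*z^2 - 3.37*z + 0.5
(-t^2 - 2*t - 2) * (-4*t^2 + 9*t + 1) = 4*t^4 - t^3 - 11*t^2 - 20*t - 2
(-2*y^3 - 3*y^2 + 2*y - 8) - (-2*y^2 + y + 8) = -2*y^3 - y^2 + y - 16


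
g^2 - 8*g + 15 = (g - 5)*(g - 3)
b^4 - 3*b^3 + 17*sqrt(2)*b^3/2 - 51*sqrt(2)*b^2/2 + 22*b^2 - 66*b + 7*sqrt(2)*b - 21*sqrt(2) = (b - 3)*(b + sqrt(2)/2)*(b + sqrt(2))*(b + 7*sqrt(2))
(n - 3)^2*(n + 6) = n^3 - 27*n + 54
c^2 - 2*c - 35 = (c - 7)*(c + 5)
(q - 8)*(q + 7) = q^2 - q - 56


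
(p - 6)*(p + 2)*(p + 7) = p^3 + 3*p^2 - 40*p - 84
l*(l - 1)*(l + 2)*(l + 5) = l^4 + 6*l^3 + 3*l^2 - 10*l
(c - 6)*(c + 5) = c^2 - c - 30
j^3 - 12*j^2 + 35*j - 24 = (j - 8)*(j - 3)*(j - 1)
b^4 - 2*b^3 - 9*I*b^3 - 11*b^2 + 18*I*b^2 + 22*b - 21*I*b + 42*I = (b - 2)*(b - 7*I)*(b - 3*I)*(b + I)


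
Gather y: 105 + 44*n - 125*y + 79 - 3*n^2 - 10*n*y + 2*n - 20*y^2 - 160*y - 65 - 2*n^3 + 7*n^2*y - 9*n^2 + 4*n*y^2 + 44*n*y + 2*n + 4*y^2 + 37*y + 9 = -2*n^3 - 12*n^2 + 48*n + y^2*(4*n - 16) + y*(7*n^2 + 34*n - 248) + 128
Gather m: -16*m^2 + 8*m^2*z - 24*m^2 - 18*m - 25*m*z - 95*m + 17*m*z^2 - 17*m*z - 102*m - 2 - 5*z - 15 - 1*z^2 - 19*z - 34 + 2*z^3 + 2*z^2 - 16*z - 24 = m^2*(8*z - 40) + m*(17*z^2 - 42*z - 215) + 2*z^3 + z^2 - 40*z - 75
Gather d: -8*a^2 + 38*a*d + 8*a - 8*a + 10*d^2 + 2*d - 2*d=-8*a^2 + 38*a*d + 10*d^2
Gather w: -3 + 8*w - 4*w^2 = -4*w^2 + 8*w - 3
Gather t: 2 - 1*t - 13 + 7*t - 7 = 6*t - 18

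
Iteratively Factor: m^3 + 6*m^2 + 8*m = (m + 2)*(m^2 + 4*m) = m*(m + 2)*(m + 4)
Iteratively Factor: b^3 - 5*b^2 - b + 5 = (b - 1)*(b^2 - 4*b - 5) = (b - 1)*(b + 1)*(b - 5)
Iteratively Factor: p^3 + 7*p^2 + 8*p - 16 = (p - 1)*(p^2 + 8*p + 16) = (p - 1)*(p + 4)*(p + 4)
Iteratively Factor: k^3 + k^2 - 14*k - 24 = (k + 2)*(k^2 - k - 12) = (k + 2)*(k + 3)*(k - 4)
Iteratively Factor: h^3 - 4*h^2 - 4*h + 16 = (h + 2)*(h^2 - 6*h + 8) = (h - 2)*(h + 2)*(h - 4)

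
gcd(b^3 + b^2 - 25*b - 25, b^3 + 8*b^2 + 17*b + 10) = b^2 + 6*b + 5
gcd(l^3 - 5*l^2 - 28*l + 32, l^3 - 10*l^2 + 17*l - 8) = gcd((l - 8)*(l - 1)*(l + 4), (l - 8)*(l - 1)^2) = l^2 - 9*l + 8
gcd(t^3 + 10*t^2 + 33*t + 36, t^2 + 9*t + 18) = t + 3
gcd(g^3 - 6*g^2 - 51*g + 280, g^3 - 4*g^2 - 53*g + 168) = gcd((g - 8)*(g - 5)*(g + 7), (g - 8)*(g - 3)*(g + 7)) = g^2 - g - 56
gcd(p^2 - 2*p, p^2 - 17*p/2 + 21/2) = 1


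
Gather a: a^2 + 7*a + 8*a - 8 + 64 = a^2 + 15*a + 56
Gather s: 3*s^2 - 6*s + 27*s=3*s^2 + 21*s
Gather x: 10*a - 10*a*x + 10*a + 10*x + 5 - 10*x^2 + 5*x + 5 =20*a - 10*x^2 + x*(15 - 10*a) + 10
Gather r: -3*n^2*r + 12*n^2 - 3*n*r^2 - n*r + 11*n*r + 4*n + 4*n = 12*n^2 - 3*n*r^2 + 8*n + r*(-3*n^2 + 10*n)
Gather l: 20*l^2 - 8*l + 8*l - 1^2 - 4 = 20*l^2 - 5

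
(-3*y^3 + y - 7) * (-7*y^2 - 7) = 21*y^5 + 14*y^3 + 49*y^2 - 7*y + 49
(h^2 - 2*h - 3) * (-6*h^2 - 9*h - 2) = -6*h^4 + 3*h^3 + 34*h^2 + 31*h + 6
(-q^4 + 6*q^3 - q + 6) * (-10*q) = 10*q^5 - 60*q^4 + 10*q^2 - 60*q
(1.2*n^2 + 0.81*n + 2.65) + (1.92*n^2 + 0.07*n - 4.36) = 3.12*n^2 + 0.88*n - 1.71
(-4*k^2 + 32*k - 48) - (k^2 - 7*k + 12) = -5*k^2 + 39*k - 60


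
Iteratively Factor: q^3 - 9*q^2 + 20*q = (q)*(q^2 - 9*q + 20) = q*(q - 5)*(q - 4)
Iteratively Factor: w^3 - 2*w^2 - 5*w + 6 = (w + 2)*(w^2 - 4*w + 3) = (w - 1)*(w + 2)*(w - 3)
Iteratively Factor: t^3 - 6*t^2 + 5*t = (t - 1)*(t^2 - 5*t) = (t - 5)*(t - 1)*(t)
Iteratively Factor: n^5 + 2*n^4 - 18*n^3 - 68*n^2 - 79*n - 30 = (n + 3)*(n^4 - n^3 - 15*n^2 - 23*n - 10) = (n + 2)*(n + 3)*(n^3 - 3*n^2 - 9*n - 5) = (n + 1)*(n + 2)*(n + 3)*(n^2 - 4*n - 5) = (n + 1)^2*(n + 2)*(n + 3)*(n - 5)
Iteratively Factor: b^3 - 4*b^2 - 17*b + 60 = (b - 3)*(b^2 - b - 20) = (b - 5)*(b - 3)*(b + 4)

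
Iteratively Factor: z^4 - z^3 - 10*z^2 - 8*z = (z - 4)*(z^3 + 3*z^2 + 2*z) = (z - 4)*(z + 1)*(z^2 + 2*z) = z*(z - 4)*(z + 1)*(z + 2)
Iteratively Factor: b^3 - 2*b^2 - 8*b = (b + 2)*(b^2 - 4*b) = b*(b + 2)*(b - 4)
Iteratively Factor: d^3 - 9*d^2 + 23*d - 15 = (d - 1)*(d^2 - 8*d + 15) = (d - 5)*(d - 1)*(d - 3)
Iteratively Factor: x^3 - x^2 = (x)*(x^2 - x) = x^2*(x - 1)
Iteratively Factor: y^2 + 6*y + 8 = (y + 2)*(y + 4)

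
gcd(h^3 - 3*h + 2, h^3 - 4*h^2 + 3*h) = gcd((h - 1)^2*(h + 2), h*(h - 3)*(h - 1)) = h - 1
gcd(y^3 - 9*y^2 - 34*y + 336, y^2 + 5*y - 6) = y + 6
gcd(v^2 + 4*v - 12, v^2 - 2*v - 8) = 1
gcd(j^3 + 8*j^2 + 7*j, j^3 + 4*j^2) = j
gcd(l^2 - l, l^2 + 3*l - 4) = l - 1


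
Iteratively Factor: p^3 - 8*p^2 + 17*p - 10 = (p - 2)*(p^2 - 6*p + 5) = (p - 5)*(p - 2)*(p - 1)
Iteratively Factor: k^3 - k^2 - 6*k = (k)*(k^2 - k - 6) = k*(k - 3)*(k + 2)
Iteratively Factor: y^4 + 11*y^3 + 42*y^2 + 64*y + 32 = (y + 1)*(y^3 + 10*y^2 + 32*y + 32) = (y + 1)*(y + 4)*(y^2 + 6*y + 8) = (y + 1)*(y + 2)*(y + 4)*(y + 4)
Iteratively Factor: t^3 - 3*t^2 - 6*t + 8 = (t + 2)*(t^2 - 5*t + 4) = (t - 4)*(t + 2)*(t - 1)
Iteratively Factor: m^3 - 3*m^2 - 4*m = (m - 4)*(m^2 + m) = (m - 4)*(m + 1)*(m)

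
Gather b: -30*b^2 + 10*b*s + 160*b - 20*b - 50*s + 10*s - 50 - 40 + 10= -30*b^2 + b*(10*s + 140) - 40*s - 80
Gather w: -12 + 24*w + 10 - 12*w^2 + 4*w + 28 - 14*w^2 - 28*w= 26 - 26*w^2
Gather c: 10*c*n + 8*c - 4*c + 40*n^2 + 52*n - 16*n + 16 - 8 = c*(10*n + 4) + 40*n^2 + 36*n + 8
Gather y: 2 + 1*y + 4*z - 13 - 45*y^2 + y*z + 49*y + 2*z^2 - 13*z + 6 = -45*y^2 + y*(z + 50) + 2*z^2 - 9*z - 5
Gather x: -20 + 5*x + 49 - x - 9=4*x + 20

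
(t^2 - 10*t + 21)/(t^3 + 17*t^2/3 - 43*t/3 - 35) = 3*(t - 7)/(3*t^2 + 26*t + 35)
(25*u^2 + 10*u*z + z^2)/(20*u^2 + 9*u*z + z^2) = (5*u + z)/(4*u + z)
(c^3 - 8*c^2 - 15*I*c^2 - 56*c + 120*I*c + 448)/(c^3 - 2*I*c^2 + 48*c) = (c^2 - c*(8 + 7*I) + 56*I)/(c*(c + 6*I))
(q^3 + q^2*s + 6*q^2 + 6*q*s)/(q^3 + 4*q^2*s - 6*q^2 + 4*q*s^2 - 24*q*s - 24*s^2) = q*(q^2 + q*s + 6*q + 6*s)/(q^3 + 4*q^2*s - 6*q^2 + 4*q*s^2 - 24*q*s - 24*s^2)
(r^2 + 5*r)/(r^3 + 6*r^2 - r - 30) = r/(r^2 + r - 6)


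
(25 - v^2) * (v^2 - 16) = -v^4 + 41*v^2 - 400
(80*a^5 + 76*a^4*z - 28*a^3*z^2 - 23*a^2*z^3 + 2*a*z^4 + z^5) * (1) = 80*a^5 + 76*a^4*z - 28*a^3*z^2 - 23*a^2*z^3 + 2*a*z^4 + z^5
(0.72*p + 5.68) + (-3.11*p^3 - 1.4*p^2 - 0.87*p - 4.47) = -3.11*p^3 - 1.4*p^2 - 0.15*p + 1.21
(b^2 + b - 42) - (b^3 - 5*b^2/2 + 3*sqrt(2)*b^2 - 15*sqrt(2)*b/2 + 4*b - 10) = -b^3 - 3*sqrt(2)*b^2 + 7*b^2/2 - 3*b + 15*sqrt(2)*b/2 - 32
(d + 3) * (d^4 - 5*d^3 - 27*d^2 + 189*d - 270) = d^5 - 2*d^4 - 42*d^3 + 108*d^2 + 297*d - 810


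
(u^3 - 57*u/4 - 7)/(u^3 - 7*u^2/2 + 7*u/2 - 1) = (4*u^3 - 57*u - 28)/(2*(2*u^3 - 7*u^2 + 7*u - 2))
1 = 1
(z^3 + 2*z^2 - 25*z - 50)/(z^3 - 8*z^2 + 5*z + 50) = (z + 5)/(z - 5)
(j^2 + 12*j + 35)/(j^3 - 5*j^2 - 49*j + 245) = (j + 5)/(j^2 - 12*j + 35)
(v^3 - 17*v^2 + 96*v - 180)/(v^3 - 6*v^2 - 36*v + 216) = (v - 5)/(v + 6)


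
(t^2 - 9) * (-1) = 9 - t^2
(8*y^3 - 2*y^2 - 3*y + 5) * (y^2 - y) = 8*y^5 - 10*y^4 - y^3 + 8*y^2 - 5*y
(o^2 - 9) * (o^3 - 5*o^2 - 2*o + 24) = o^5 - 5*o^4 - 11*o^3 + 69*o^2 + 18*o - 216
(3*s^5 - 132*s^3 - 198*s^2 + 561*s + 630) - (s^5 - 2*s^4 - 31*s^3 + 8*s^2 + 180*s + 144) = 2*s^5 + 2*s^4 - 101*s^3 - 206*s^2 + 381*s + 486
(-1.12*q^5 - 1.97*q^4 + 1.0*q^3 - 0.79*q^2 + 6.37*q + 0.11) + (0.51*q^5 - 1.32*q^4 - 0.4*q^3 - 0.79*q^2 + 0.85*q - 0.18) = -0.61*q^5 - 3.29*q^4 + 0.6*q^3 - 1.58*q^2 + 7.22*q - 0.07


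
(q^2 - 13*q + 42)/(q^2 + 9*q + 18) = (q^2 - 13*q + 42)/(q^2 + 9*q + 18)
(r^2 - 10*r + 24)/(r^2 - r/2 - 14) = 2*(r - 6)/(2*r + 7)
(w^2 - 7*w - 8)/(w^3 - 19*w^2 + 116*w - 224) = (w + 1)/(w^2 - 11*w + 28)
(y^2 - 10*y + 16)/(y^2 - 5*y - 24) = (y - 2)/(y + 3)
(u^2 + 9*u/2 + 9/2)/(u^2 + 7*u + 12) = (u + 3/2)/(u + 4)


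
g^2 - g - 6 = (g - 3)*(g + 2)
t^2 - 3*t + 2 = (t - 2)*(t - 1)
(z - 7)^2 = z^2 - 14*z + 49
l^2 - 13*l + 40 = (l - 8)*(l - 5)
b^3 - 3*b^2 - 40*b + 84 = (b - 7)*(b - 2)*(b + 6)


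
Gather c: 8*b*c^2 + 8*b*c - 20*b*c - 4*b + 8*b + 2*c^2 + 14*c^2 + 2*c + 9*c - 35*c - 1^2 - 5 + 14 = 4*b + c^2*(8*b + 16) + c*(-12*b - 24) + 8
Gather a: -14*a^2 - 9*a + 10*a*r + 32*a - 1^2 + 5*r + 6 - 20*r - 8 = -14*a^2 + a*(10*r + 23) - 15*r - 3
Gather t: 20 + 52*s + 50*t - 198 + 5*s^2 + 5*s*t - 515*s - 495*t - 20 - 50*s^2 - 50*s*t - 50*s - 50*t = -45*s^2 - 513*s + t*(-45*s - 495) - 198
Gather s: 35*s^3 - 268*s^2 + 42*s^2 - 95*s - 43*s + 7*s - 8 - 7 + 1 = 35*s^3 - 226*s^2 - 131*s - 14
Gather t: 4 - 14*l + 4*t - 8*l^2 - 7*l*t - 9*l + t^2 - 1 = -8*l^2 - 23*l + t^2 + t*(4 - 7*l) + 3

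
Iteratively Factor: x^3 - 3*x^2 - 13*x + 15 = (x - 5)*(x^2 + 2*x - 3) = (x - 5)*(x + 3)*(x - 1)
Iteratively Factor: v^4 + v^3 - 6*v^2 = (v)*(v^3 + v^2 - 6*v) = v*(v - 2)*(v^2 + 3*v) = v^2*(v - 2)*(v + 3)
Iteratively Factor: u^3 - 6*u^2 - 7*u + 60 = (u - 4)*(u^2 - 2*u - 15) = (u - 4)*(u + 3)*(u - 5)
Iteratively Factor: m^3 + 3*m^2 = (m)*(m^2 + 3*m) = m*(m + 3)*(m)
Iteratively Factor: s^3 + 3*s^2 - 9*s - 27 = (s - 3)*(s^2 + 6*s + 9) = (s - 3)*(s + 3)*(s + 3)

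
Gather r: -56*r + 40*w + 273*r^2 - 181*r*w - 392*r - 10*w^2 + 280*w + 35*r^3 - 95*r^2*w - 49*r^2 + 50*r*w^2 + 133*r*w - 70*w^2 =35*r^3 + r^2*(224 - 95*w) + r*(50*w^2 - 48*w - 448) - 80*w^2 + 320*w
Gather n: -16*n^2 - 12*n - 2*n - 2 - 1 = -16*n^2 - 14*n - 3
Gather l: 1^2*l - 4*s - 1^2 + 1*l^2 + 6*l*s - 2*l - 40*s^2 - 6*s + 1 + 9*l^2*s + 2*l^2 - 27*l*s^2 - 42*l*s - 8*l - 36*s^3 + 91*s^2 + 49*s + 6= l^2*(9*s + 3) + l*(-27*s^2 - 36*s - 9) - 36*s^3 + 51*s^2 + 39*s + 6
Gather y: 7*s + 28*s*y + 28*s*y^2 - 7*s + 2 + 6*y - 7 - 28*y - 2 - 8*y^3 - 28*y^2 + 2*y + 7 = -8*y^3 + y^2*(28*s - 28) + y*(28*s - 20)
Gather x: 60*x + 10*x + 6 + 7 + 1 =70*x + 14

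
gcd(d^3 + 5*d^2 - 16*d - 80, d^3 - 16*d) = d^2 - 16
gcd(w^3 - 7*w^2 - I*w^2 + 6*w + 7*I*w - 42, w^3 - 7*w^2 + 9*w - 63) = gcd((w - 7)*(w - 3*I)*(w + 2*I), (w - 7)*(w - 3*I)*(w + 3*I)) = w^2 + w*(-7 - 3*I) + 21*I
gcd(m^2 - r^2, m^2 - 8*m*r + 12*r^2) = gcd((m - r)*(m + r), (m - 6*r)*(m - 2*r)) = 1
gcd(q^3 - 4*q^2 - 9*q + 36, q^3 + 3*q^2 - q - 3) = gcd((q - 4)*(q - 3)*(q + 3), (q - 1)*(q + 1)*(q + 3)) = q + 3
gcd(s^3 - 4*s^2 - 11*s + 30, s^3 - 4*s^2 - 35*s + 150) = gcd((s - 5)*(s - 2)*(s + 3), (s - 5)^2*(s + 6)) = s - 5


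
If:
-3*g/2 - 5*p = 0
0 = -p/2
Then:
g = 0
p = 0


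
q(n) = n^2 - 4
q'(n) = 2*n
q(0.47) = -3.78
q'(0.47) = 0.94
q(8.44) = 67.23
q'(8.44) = 16.88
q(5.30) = 24.09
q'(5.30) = 10.60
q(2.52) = 2.35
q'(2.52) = 5.04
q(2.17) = 0.71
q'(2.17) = 4.34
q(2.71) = 3.34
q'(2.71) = 5.42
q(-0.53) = -3.72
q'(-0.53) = -1.06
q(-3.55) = 8.60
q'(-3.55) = -7.10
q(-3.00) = 5.00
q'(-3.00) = -6.00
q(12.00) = 140.00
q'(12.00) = 24.00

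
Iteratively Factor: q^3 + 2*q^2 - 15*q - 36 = (q + 3)*(q^2 - q - 12) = (q + 3)^2*(q - 4)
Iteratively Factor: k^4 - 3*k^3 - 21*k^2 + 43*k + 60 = (k - 5)*(k^3 + 2*k^2 - 11*k - 12) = (k - 5)*(k + 1)*(k^2 + k - 12) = (k - 5)*(k - 3)*(k + 1)*(k + 4)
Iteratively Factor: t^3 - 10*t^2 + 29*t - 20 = (t - 4)*(t^2 - 6*t + 5) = (t - 5)*(t - 4)*(t - 1)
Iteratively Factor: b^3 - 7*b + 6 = (b - 2)*(b^2 + 2*b - 3) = (b - 2)*(b + 3)*(b - 1)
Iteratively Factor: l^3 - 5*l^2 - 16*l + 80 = (l - 4)*(l^2 - l - 20) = (l - 5)*(l - 4)*(l + 4)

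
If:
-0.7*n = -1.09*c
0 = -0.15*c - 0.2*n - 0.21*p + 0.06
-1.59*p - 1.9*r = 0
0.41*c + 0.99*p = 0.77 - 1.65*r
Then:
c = 0.69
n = 1.08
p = -1.24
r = 1.04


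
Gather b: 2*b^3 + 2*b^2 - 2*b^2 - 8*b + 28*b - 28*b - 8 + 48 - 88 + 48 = 2*b^3 - 8*b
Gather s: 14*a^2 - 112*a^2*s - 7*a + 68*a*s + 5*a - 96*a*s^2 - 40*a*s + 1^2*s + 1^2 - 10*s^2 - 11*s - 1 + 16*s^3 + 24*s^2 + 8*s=14*a^2 - 2*a + 16*s^3 + s^2*(14 - 96*a) + s*(-112*a^2 + 28*a - 2)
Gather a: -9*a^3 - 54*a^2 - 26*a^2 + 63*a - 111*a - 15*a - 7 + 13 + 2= -9*a^3 - 80*a^2 - 63*a + 8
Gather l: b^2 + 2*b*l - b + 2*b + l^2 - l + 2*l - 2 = b^2 + b + l^2 + l*(2*b + 1) - 2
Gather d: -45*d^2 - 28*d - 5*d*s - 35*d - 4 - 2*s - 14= -45*d^2 + d*(-5*s - 63) - 2*s - 18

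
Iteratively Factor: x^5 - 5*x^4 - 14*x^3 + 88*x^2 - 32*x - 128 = (x + 4)*(x^4 - 9*x^3 + 22*x^2 - 32) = (x + 1)*(x + 4)*(x^3 - 10*x^2 + 32*x - 32) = (x - 2)*(x + 1)*(x + 4)*(x^2 - 8*x + 16) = (x - 4)*(x - 2)*(x + 1)*(x + 4)*(x - 4)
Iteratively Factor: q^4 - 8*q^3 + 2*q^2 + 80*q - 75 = (q - 1)*(q^3 - 7*q^2 - 5*q + 75) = (q - 1)*(q + 3)*(q^2 - 10*q + 25) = (q - 5)*(q - 1)*(q + 3)*(q - 5)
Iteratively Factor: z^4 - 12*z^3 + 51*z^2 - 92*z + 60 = (z - 2)*(z^3 - 10*z^2 + 31*z - 30) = (z - 2)^2*(z^2 - 8*z + 15) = (z - 3)*(z - 2)^2*(z - 5)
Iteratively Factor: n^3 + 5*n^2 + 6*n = (n + 3)*(n^2 + 2*n) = n*(n + 3)*(n + 2)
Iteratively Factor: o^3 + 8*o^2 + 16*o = (o + 4)*(o^2 + 4*o) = o*(o + 4)*(o + 4)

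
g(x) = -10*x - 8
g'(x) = -10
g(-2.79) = 19.90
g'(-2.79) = -10.00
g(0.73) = -15.30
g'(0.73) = -10.00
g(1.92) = -27.20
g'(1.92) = -10.00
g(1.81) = -26.10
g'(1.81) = -10.00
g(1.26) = -20.60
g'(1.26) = -10.00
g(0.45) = -12.50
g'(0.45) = -10.00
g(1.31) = -21.10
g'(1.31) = -10.00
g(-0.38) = -4.20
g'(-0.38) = -10.00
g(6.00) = -68.00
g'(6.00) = -10.00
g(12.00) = -128.00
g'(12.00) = -10.00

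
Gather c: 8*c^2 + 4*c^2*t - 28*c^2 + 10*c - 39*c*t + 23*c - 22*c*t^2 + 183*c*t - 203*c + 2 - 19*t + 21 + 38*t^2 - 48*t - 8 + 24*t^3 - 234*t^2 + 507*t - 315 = c^2*(4*t - 20) + c*(-22*t^2 + 144*t - 170) + 24*t^3 - 196*t^2 + 440*t - 300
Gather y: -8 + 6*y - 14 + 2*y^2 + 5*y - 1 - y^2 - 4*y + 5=y^2 + 7*y - 18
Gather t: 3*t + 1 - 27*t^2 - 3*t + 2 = 3 - 27*t^2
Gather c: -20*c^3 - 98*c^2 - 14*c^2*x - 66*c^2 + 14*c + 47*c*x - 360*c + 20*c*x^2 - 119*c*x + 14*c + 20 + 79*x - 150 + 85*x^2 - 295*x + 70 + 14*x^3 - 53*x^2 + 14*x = -20*c^3 + c^2*(-14*x - 164) + c*(20*x^2 - 72*x - 332) + 14*x^3 + 32*x^2 - 202*x - 60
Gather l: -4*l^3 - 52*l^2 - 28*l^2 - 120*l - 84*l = -4*l^3 - 80*l^2 - 204*l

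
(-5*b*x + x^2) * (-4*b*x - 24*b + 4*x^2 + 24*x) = 20*b^2*x^2 + 120*b^2*x - 24*b*x^3 - 144*b*x^2 + 4*x^4 + 24*x^3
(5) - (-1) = 6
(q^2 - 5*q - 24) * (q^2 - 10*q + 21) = q^4 - 15*q^3 + 47*q^2 + 135*q - 504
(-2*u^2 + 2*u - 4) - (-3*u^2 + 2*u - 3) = u^2 - 1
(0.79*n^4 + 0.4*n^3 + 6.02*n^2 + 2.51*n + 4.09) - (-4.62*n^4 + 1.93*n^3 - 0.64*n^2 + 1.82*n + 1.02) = 5.41*n^4 - 1.53*n^3 + 6.66*n^2 + 0.69*n + 3.07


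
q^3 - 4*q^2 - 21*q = q*(q - 7)*(q + 3)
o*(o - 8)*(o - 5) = o^3 - 13*o^2 + 40*o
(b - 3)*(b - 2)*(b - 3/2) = b^3 - 13*b^2/2 + 27*b/2 - 9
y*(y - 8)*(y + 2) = y^3 - 6*y^2 - 16*y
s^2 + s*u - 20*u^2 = (s - 4*u)*(s + 5*u)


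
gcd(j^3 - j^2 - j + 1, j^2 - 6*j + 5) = j - 1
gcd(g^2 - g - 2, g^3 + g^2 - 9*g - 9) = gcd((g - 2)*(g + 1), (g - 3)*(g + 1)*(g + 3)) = g + 1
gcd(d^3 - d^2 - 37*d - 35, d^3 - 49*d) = d - 7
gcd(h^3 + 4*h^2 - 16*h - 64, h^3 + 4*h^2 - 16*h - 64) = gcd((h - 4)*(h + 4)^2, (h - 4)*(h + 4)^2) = h^3 + 4*h^2 - 16*h - 64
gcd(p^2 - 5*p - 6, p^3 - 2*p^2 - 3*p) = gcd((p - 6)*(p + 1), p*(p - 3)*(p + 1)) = p + 1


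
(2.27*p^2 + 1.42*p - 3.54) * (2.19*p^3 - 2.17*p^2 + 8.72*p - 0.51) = 4.9713*p^5 - 1.8161*p^4 + 8.9604*p^3 + 18.9065*p^2 - 31.593*p + 1.8054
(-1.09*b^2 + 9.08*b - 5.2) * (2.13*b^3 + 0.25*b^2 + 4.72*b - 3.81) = -2.3217*b^5 + 19.0679*b^4 - 13.9508*b^3 + 45.7105*b^2 - 59.1388*b + 19.812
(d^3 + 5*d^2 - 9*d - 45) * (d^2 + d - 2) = d^5 + 6*d^4 - 6*d^3 - 64*d^2 - 27*d + 90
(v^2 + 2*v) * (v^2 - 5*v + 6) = v^4 - 3*v^3 - 4*v^2 + 12*v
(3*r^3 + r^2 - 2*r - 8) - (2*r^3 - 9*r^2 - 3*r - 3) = r^3 + 10*r^2 + r - 5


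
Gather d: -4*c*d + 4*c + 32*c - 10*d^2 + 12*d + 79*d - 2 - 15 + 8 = 36*c - 10*d^2 + d*(91 - 4*c) - 9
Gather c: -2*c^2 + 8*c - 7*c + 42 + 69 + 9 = -2*c^2 + c + 120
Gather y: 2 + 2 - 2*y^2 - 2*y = -2*y^2 - 2*y + 4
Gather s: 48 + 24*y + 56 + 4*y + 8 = 28*y + 112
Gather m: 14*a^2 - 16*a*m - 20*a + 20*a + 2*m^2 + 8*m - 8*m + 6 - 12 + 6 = 14*a^2 - 16*a*m + 2*m^2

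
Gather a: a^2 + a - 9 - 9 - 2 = a^2 + a - 20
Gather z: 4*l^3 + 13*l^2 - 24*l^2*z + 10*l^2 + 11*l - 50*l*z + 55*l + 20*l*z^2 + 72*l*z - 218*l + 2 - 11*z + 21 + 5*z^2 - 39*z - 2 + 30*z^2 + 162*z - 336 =4*l^3 + 23*l^2 - 152*l + z^2*(20*l + 35) + z*(-24*l^2 + 22*l + 112) - 315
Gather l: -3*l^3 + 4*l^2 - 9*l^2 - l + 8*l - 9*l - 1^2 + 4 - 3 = -3*l^3 - 5*l^2 - 2*l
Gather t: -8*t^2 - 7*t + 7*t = -8*t^2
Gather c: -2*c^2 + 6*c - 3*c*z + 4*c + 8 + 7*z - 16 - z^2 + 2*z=-2*c^2 + c*(10 - 3*z) - z^2 + 9*z - 8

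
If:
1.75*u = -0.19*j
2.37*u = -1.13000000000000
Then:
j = 4.39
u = -0.48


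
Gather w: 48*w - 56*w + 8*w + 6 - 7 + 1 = 0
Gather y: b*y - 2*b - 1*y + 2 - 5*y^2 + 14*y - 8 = -2*b - 5*y^2 + y*(b + 13) - 6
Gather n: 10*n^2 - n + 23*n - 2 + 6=10*n^2 + 22*n + 4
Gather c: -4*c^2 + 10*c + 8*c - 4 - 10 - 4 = -4*c^2 + 18*c - 18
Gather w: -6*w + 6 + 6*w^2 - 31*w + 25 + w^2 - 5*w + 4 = 7*w^2 - 42*w + 35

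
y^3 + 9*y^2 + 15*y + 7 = (y + 1)^2*(y + 7)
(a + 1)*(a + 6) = a^2 + 7*a + 6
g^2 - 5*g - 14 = (g - 7)*(g + 2)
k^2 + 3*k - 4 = (k - 1)*(k + 4)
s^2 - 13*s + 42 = (s - 7)*(s - 6)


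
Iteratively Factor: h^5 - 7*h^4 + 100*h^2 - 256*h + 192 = (h - 2)*(h^4 - 5*h^3 - 10*h^2 + 80*h - 96) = (h - 3)*(h - 2)*(h^3 - 2*h^2 - 16*h + 32) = (h - 3)*(h - 2)*(h + 4)*(h^2 - 6*h + 8) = (h - 4)*(h - 3)*(h - 2)*(h + 4)*(h - 2)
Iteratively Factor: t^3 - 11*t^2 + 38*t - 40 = (t - 5)*(t^2 - 6*t + 8) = (t - 5)*(t - 2)*(t - 4)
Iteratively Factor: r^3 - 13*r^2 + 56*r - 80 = (r - 5)*(r^2 - 8*r + 16) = (r - 5)*(r - 4)*(r - 4)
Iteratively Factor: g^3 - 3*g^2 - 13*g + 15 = (g + 3)*(g^2 - 6*g + 5) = (g - 5)*(g + 3)*(g - 1)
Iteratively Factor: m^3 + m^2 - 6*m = (m - 2)*(m^2 + 3*m) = (m - 2)*(m + 3)*(m)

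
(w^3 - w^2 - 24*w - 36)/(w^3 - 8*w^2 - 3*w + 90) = (w + 2)/(w - 5)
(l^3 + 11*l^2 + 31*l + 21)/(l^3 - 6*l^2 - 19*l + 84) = (l^3 + 11*l^2 + 31*l + 21)/(l^3 - 6*l^2 - 19*l + 84)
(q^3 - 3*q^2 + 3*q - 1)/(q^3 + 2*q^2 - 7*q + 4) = (q - 1)/(q + 4)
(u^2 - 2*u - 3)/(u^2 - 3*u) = (u + 1)/u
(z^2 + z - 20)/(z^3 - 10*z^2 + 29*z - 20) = (z + 5)/(z^2 - 6*z + 5)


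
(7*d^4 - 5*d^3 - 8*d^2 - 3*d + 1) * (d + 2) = 7*d^5 + 9*d^4 - 18*d^3 - 19*d^2 - 5*d + 2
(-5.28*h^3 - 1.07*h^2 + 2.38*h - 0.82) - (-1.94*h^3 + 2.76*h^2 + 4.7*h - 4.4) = -3.34*h^3 - 3.83*h^2 - 2.32*h + 3.58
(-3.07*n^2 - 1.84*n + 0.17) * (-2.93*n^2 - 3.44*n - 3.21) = 8.9951*n^4 + 15.952*n^3 + 15.6862*n^2 + 5.3216*n - 0.5457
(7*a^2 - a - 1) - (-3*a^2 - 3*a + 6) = 10*a^2 + 2*a - 7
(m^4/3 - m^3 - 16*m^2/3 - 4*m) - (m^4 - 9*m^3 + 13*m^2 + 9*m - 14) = -2*m^4/3 + 8*m^3 - 55*m^2/3 - 13*m + 14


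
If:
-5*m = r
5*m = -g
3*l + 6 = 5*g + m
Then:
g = r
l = 8*r/5 - 2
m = -r/5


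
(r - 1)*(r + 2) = r^2 + r - 2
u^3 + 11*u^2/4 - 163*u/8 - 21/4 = (u - 7/2)*(u + 1/4)*(u + 6)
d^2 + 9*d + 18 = (d + 3)*(d + 6)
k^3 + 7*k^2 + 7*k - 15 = (k - 1)*(k + 3)*(k + 5)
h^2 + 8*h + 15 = (h + 3)*(h + 5)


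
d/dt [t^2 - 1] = 2*t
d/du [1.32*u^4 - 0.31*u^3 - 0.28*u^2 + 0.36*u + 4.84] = 5.28*u^3 - 0.93*u^2 - 0.56*u + 0.36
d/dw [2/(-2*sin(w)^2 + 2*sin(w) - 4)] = (2*sin(w) - 1)*cos(w)/(sin(w)^2 - sin(w) + 2)^2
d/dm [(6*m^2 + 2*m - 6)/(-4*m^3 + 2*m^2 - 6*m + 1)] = 2*(12*m^4 + 8*m^3 - 56*m^2 + 18*m - 17)/(16*m^6 - 16*m^5 + 52*m^4 - 32*m^3 + 40*m^2 - 12*m + 1)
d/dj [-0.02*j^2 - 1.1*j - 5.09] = -0.04*j - 1.1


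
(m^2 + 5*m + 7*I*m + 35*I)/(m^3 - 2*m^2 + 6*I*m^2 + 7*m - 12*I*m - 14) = (m + 5)/(m^2 - m*(2 + I) + 2*I)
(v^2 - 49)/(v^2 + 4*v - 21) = (v - 7)/(v - 3)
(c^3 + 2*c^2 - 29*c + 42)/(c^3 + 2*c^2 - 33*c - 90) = (c^3 + 2*c^2 - 29*c + 42)/(c^3 + 2*c^2 - 33*c - 90)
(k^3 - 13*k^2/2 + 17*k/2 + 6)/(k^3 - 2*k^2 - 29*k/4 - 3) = 2*(k - 3)/(2*k + 3)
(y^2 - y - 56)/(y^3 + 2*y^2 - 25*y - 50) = (y^2 - y - 56)/(y^3 + 2*y^2 - 25*y - 50)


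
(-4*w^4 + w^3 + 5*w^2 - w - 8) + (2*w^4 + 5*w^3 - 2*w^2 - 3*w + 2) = -2*w^4 + 6*w^3 + 3*w^2 - 4*w - 6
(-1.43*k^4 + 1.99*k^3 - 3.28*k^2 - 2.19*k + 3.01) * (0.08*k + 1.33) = -0.1144*k^5 - 1.7427*k^4 + 2.3843*k^3 - 4.5376*k^2 - 2.6719*k + 4.0033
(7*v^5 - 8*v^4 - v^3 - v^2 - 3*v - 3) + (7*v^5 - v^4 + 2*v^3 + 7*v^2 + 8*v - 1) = 14*v^5 - 9*v^4 + v^3 + 6*v^2 + 5*v - 4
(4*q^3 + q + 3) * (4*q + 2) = 16*q^4 + 8*q^3 + 4*q^2 + 14*q + 6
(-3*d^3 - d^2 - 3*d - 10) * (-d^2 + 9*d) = 3*d^5 - 26*d^4 - 6*d^3 - 17*d^2 - 90*d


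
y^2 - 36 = (y - 6)*(y + 6)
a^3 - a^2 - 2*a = a*(a - 2)*(a + 1)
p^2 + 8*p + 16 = (p + 4)^2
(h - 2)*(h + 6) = h^2 + 4*h - 12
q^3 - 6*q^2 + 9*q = q*(q - 3)^2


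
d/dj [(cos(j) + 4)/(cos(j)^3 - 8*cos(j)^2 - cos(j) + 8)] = (-125*cos(j)/2 + 2*cos(2*j) + cos(3*j)/2 - 10)/((cos(j) - 8)^2*sin(j)^3)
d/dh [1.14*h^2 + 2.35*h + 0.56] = 2.28*h + 2.35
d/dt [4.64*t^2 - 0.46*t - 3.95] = 9.28*t - 0.46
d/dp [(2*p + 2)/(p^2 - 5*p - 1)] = 2*(-p^2 - 2*p + 4)/(p^4 - 10*p^3 + 23*p^2 + 10*p + 1)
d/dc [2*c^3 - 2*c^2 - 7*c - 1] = 6*c^2 - 4*c - 7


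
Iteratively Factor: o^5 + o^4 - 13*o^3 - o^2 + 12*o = (o + 4)*(o^4 - 3*o^3 - o^2 + 3*o) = (o - 1)*(o + 4)*(o^3 - 2*o^2 - 3*o) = (o - 3)*(o - 1)*(o + 4)*(o^2 + o) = (o - 3)*(o - 1)*(o + 1)*(o + 4)*(o)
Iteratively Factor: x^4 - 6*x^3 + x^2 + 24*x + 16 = (x + 1)*(x^3 - 7*x^2 + 8*x + 16) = (x - 4)*(x + 1)*(x^2 - 3*x - 4) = (x - 4)*(x + 1)^2*(x - 4)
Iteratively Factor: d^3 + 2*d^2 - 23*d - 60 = (d - 5)*(d^2 + 7*d + 12) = (d - 5)*(d + 3)*(d + 4)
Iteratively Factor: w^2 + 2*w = (w + 2)*(w)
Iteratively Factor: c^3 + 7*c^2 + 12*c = (c + 4)*(c^2 + 3*c) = (c + 3)*(c + 4)*(c)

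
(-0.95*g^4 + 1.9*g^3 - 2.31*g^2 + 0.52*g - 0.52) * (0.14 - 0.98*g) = 0.931*g^5 - 1.995*g^4 + 2.5298*g^3 - 0.833*g^2 + 0.5824*g - 0.0728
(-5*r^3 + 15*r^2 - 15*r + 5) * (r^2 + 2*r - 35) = -5*r^5 + 5*r^4 + 190*r^3 - 550*r^2 + 535*r - 175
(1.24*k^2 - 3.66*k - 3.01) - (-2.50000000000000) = 1.24*k^2 - 3.66*k - 0.51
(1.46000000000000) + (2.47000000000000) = 3.93000000000000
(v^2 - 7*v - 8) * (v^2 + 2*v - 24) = v^4 - 5*v^3 - 46*v^2 + 152*v + 192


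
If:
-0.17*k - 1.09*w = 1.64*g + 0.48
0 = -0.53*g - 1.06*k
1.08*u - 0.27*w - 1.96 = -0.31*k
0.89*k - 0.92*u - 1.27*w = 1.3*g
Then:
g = 3.84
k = -1.92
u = 0.89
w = -5.92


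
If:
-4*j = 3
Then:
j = -3/4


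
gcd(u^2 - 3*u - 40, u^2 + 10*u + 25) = u + 5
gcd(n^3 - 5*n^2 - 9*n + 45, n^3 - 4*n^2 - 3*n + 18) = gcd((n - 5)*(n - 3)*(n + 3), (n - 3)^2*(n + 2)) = n - 3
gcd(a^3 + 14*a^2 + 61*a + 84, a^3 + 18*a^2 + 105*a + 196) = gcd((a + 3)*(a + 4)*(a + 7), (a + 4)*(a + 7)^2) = a^2 + 11*a + 28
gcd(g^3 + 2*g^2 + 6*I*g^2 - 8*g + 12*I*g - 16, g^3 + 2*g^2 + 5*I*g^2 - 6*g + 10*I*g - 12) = g^2 + g*(2 + 2*I) + 4*I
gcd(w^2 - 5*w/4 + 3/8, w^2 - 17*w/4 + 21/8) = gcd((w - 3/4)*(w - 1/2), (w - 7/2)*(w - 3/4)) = w - 3/4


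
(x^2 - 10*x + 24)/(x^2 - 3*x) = (x^2 - 10*x + 24)/(x*(x - 3))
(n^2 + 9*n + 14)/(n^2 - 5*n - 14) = (n + 7)/(n - 7)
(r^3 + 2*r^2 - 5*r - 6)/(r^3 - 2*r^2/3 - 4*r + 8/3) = 3*(r^2 + 4*r + 3)/(3*r^2 + 4*r - 4)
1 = 1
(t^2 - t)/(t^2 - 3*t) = (t - 1)/(t - 3)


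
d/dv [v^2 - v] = 2*v - 1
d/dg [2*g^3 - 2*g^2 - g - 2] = 6*g^2 - 4*g - 1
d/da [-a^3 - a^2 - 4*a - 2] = -3*a^2 - 2*a - 4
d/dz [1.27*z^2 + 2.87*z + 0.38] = 2.54*z + 2.87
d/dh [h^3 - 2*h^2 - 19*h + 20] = 3*h^2 - 4*h - 19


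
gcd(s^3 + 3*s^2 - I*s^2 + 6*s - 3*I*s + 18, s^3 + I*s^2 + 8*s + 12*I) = s^2 - I*s + 6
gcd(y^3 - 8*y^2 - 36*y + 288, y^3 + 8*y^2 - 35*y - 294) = y - 6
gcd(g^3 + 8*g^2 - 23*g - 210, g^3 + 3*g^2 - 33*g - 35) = g^2 + 2*g - 35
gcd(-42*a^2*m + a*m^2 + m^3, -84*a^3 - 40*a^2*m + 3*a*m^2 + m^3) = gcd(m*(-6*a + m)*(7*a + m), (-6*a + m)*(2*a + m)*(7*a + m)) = 42*a^2 - a*m - m^2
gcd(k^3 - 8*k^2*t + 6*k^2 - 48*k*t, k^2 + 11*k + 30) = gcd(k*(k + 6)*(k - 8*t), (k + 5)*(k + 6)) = k + 6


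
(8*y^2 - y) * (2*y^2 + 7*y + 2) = 16*y^4 + 54*y^3 + 9*y^2 - 2*y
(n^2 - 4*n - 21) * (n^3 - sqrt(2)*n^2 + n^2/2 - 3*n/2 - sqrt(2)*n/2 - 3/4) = n^5 - 7*n^4/2 - sqrt(2)*n^4 - 49*n^3/2 + 7*sqrt(2)*n^3/2 - 21*n^2/4 + 23*sqrt(2)*n^2 + 21*sqrt(2)*n/2 + 69*n/2 + 63/4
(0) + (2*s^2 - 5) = 2*s^2 - 5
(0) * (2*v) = 0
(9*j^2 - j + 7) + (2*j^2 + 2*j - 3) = 11*j^2 + j + 4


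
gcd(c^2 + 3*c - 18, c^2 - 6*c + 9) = c - 3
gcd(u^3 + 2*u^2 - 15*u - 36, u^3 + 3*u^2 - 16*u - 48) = u^2 - u - 12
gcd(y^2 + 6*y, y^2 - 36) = y + 6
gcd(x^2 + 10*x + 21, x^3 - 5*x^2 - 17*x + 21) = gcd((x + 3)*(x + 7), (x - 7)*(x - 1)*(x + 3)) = x + 3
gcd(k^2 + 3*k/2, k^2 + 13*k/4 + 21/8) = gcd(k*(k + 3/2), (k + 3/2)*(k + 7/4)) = k + 3/2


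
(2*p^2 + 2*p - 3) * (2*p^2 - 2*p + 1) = 4*p^4 - 8*p^2 + 8*p - 3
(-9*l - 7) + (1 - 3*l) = -12*l - 6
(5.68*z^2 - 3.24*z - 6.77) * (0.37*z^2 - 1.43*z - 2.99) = 2.1016*z^4 - 9.3212*z^3 - 14.8549*z^2 + 19.3687*z + 20.2423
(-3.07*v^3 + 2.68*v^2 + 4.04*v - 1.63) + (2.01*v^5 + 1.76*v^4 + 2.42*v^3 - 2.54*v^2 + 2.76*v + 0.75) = 2.01*v^5 + 1.76*v^4 - 0.65*v^3 + 0.14*v^2 + 6.8*v - 0.88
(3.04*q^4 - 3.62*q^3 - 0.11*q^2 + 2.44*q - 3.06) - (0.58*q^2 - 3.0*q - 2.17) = 3.04*q^4 - 3.62*q^3 - 0.69*q^2 + 5.44*q - 0.89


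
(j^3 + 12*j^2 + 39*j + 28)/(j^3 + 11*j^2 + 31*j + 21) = (j + 4)/(j + 3)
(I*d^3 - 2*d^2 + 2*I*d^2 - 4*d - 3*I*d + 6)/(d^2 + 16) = (I*d^3 + 2*d^2*(-1 + I) - d*(4 + 3*I) + 6)/(d^2 + 16)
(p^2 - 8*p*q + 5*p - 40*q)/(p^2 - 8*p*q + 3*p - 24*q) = (p + 5)/(p + 3)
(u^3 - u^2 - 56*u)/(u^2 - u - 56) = u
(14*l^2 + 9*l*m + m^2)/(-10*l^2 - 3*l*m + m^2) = (-7*l - m)/(5*l - m)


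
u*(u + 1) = u^2 + u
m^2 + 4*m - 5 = (m - 1)*(m + 5)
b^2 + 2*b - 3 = (b - 1)*(b + 3)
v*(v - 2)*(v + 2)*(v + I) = v^4 + I*v^3 - 4*v^2 - 4*I*v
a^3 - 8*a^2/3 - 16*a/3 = a*(a - 4)*(a + 4/3)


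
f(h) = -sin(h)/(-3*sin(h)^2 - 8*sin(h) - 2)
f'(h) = -(6*sin(h)*cos(h) + 8*cos(h))*sin(h)/(-3*sin(h)^2 - 8*sin(h) - 2)^2 - cos(h)/(-3*sin(h)^2 - 8*sin(h) - 2)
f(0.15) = 0.05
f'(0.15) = 0.18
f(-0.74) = 0.33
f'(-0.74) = 0.11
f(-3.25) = 0.04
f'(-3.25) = -0.23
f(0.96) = 0.08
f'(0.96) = -0.00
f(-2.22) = 0.32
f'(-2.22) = -0.01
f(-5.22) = 0.08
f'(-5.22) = -0.00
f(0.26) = 0.06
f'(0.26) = 0.10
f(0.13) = 0.04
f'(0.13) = 0.20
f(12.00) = 0.38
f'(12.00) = 0.47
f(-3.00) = -0.15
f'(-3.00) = -2.22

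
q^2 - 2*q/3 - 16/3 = (q - 8/3)*(q + 2)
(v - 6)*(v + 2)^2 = v^3 - 2*v^2 - 20*v - 24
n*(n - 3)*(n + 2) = n^3 - n^2 - 6*n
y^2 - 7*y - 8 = (y - 8)*(y + 1)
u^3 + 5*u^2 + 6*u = u*(u + 2)*(u + 3)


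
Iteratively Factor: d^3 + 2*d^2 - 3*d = (d - 1)*(d^2 + 3*d) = (d - 1)*(d + 3)*(d)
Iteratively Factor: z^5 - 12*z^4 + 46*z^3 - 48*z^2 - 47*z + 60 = (z + 1)*(z^4 - 13*z^3 + 59*z^2 - 107*z + 60) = (z - 1)*(z + 1)*(z^3 - 12*z^2 + 47*z - 60) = (z - 4)*(z - 1)*(z + 1)*(z^2 - 8*z + 15) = (z - 5)*(z - 4)*(z - 1)*(z + 1)*(z - 3)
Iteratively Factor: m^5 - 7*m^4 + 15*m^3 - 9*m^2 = (m)*(m^4 - 7*m^3 + 15*m^2 - 9*m) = m*(m - 3)*(m^3 - 4*m^2 + 3*m) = m*(m - 3)*(m - 1)*(m^2 - 3*m) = m^2*(m - 3)*(m - 1)*(m - 3)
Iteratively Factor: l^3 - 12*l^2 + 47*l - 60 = (l - 4)*(l^2 - 8*l + 15) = (l - 5)*(l - 4)*(l - 3)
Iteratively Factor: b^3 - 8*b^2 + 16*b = (b)*(b^2 - 8*b + 16) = b*(b - 4)*(b - 4)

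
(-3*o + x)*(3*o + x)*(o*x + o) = -9*o^3*x - 9*o^3 + o*x^3 + o*x^2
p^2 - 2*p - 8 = (p - 4)*(p + 2)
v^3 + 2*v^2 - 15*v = v*(v - 3)*(v + 5)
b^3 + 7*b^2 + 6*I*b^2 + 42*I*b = b*(b + 7)*(b + 6*I)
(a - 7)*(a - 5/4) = a^2 - 33*a/4 + 35/4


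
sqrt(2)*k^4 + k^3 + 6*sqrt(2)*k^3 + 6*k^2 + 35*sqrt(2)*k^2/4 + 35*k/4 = k*(k + 5/2)*(k + 7/2)*(sqrt(2)*k + 1)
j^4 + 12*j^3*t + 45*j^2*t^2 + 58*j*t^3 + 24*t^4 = (j + t)^2*(j + 4*t)*(j + 6*t)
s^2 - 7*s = s*(s - 7)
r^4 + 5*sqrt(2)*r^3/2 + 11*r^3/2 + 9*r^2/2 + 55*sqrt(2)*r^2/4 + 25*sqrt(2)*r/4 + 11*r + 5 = (r + 1/2)*(r + 5)*(r + sqrt(2)/2)*(r + 2*sqrt(2))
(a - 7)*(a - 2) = a^2 - 9*a + 14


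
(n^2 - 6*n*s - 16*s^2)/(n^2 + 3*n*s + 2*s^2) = (n - 8*s)/(n + s)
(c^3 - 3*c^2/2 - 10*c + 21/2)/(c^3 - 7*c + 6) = (c - 7/2)/(c - 2)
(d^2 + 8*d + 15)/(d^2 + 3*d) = (d + 5)/d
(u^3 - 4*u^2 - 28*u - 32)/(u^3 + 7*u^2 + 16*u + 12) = (u - 8)/(u + 3)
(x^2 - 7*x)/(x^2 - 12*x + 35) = x/(x - 5)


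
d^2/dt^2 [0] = 0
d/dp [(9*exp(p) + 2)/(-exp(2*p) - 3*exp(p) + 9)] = (9*exp(2*p) + 4*exp(p) + 87)*exp(p)/(exp(4*p) + 6*exp(3*p) - 9*exp(2*p) - 54*exp(p) + 81)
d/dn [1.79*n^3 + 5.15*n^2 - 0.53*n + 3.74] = 5.37*n^2 + 10.3*n - 0.53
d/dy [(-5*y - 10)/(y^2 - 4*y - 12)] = 5/(y^2 - 12*y + 36)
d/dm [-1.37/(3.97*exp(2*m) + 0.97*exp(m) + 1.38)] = (10.8778*exp(m) + 1.3289)*exp(m)/(3.97*exp(2*m) + 0.97*exp(m) + 1.38)^2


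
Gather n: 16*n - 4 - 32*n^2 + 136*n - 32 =-32*n^2 + 152*n - 36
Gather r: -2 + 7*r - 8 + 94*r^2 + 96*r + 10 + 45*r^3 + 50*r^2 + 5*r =45*r^3 + 144*r^2 + 108*r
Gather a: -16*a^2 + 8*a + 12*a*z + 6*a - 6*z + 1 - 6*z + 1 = -16*a^2 + a*(12*z + 14) - 12*z + 2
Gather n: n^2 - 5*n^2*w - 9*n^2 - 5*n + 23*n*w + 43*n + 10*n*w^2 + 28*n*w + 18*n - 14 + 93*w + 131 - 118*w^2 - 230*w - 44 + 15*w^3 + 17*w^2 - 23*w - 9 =n^2*(-5*w - 8) + n*(10*w^2 + 51*w + 56) + 15*w^3 - 101*w^2 - 160*w + 64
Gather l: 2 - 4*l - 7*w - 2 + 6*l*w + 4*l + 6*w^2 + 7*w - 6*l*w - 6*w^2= 0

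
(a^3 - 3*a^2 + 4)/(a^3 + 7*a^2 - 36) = (a^2 - a - 2)/(a^2 + 9*a + 18)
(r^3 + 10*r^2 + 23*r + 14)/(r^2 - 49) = (r^2 + 3*r + 2)/(r - 7)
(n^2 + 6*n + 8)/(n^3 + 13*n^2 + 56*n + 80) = (n + 2)/(n^2 + 9*n + 20)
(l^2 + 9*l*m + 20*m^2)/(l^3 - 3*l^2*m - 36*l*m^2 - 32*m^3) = (l + 5*m)/(l^2 - 7*l*m - 8*m^2)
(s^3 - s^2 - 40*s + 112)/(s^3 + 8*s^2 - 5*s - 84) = (s^2 - 8*s + 16)/(s^2 + s - 12)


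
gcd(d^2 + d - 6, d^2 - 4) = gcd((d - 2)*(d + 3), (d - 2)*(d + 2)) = d - 2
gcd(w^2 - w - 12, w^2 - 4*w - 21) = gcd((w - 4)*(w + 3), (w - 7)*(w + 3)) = w + 3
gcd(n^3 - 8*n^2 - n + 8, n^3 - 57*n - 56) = n^2 - 7*n - 8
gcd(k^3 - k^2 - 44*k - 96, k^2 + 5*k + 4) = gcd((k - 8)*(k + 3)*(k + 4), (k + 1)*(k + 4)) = k + 4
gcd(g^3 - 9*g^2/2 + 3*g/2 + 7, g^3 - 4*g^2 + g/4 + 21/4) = g^2 - 5*g/2 - 7/2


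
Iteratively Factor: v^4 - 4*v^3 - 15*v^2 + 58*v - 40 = (v - 5)*(v^3 + v^2 - 10*v + 8) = (v - 5)*(v - 2)*(v^2 + 3*v - 4) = (v - 5)*(v - 2)*(v + 4)*(v - 1)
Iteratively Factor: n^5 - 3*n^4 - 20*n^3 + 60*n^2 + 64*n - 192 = (n - 3)*(n^4 - 20*n^2 + 64) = (n - 3)*(n + 4)*(n^3 - 4*n^2 - 4*n + 16) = (n - 3)*(n - 2)*(n + 4)*(n^2 - 2*n - 8) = (n - 4)*(n - 3)*(n - 2)*(n + 4)*(n + 2)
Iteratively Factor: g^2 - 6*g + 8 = (g - 2)*(g - 4)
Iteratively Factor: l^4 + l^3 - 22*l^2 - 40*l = (l + 2)*(l^3 - l^2 - 20*l) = (l + 2)*(l + 4)*(l^2 - 5*l) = (l - 5)*(l + 2)*(l + 4)*(l)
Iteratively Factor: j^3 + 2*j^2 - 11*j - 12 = (j - 3)*(j^2 + 5*j + 4) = (j - 3)*(j + 4)*(j + 1)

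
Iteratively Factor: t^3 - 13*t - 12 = (t - 4)*(t^2 + 4*t + 3) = (t - 4)*(t + 1)*(t + 3)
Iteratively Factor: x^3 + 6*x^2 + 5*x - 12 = (x + 3)*(x^2 + 3*x - 4) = (x + 3)*(x + 4)*(x - 1)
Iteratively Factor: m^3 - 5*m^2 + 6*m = (m)*(m^2 - 5*m + 6) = m*(m - 2)*(m - 3)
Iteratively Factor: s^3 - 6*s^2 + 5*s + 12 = (s + 1)*(s^2 - 7*s + 12) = (s - 4)*(s + 1)*(s - 3)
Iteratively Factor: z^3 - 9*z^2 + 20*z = (z - 4)*(z^2 - 5*z) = z*(z - 4)*(z - 5)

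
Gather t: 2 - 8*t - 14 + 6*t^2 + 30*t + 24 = 6*t^2 + 22*t + 12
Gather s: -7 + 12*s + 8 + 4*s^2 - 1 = 4*s^2 + 12*s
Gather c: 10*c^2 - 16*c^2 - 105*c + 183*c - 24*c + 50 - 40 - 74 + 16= -6*c^2 + 54*c - 48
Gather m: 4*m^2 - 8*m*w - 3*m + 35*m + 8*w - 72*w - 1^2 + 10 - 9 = 4*m^2 + m*(32 - 8*w) - 64*w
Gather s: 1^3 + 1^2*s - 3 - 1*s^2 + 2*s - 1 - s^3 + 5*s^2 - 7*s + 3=-s^3 + 4*s^2 - 4*s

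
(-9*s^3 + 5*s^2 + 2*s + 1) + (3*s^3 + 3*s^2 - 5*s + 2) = -6*s^3 + 8*s^2 - 3*s + 3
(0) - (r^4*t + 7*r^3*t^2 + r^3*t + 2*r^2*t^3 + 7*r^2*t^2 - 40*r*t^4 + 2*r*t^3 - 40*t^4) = -r^4*t - 7*r^3*t^2 - r^3*t - 2*r^2*t^3 - 7*r^2*t^2 + 40*r*t^4 - 2*r*t^3 + 40*t^4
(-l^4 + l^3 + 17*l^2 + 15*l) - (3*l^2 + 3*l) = -l^4 + l^3 + 14*l^2 + 12*l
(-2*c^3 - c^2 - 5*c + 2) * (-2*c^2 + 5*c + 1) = 4*c^5 - 8*c^4 + 3*c^3 - 30*c^2 + 5*c + 2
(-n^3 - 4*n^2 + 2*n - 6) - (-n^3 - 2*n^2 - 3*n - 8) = -2*n^2 + 5*n + 2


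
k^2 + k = k*(k + 1)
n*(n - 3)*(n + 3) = n^3 - 9*n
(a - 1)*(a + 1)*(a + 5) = a^3 + 5*a^2 - a - 5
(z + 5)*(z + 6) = z^2 + 11*z + 30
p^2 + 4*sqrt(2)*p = p*(p + 4*sqrt(2))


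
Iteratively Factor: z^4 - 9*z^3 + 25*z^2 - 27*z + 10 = (z - 1)*(z^3 - 8*z^2 + 17*z - 10) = (z - 2)*(z - 1)*(z^2 - 6*z + 5) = (z - 5)*(z - 2)*(z - 1)*(z - 1)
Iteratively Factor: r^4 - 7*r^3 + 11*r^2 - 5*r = (r - 5)*(r^3 - 2*r^2 + r) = (r - 5)*(r - 1)*(r^2 - r) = r*(r - 5)*(r - 1)*(r - 1)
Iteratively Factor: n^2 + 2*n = (n)*(n + 2)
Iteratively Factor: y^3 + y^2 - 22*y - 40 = (y - 5)*(y^2 + 6*y + 8) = (y - 5)*(y + 4)*(y + 2)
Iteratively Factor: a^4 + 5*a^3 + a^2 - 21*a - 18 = (a - 2)*(a^3 + 7*a^2 + 15*a + 9) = (a - 2)*(a + 3)*(a^2 + 4*a + 3) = (a - 2)*(a + 1)*(a + 3)*(a + 3)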